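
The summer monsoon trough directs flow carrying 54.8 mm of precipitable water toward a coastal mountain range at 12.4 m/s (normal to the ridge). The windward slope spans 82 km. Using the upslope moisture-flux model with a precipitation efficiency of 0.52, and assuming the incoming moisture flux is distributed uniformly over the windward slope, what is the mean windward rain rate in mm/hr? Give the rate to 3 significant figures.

R ≈ 15.5 mm/hr

Incoming column moisture flux per unit ridge length: F = V × PW = 12.4 × 54.8 = 679.52 mm·m/s.
Spread over the 82 km slope with efficiency ε = 0.52: R = ε·F/W = 0.52 × 679.52 / 82000 m = 4.309e-03 mm/s.
R = 4.309e-03 × 3600 = 15.5 mm/hr.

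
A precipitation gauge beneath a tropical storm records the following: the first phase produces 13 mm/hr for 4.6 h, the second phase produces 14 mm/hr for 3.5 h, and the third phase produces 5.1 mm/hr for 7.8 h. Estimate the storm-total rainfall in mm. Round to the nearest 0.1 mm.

total ≈ 148.6 mm

Total = Σ Rᵢ Δtᵢ = 13 × 4.6 + 14 × 3.5 + 5.1 × 7.8
      = 59.8 + 49 + 39.78 = 148.6 mm.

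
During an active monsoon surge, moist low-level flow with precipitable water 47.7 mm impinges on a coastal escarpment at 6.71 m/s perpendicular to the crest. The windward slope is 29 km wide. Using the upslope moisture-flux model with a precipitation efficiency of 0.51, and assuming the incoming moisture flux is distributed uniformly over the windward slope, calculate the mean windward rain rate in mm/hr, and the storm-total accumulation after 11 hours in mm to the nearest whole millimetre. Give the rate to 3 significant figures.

R ≈ 20.3 mm/hr; total ≈ 223 mm

Incoming column moisture flux per unit ridge length: F = V × PW = 6.71 × 47.7 = 320.067 mm·m/s.
Spread over the 29 km slope with efficiency ε = 0.51: R = ε·F/W = 0.51 × 320.067 / 29000 m = 5.629e-03 mm/s.
R = 5.629e-03 × 3600 = 20.3 mm/hr.
Over 11 h: total = 20.3 × 11 = 223.3 ≈ 223 mm.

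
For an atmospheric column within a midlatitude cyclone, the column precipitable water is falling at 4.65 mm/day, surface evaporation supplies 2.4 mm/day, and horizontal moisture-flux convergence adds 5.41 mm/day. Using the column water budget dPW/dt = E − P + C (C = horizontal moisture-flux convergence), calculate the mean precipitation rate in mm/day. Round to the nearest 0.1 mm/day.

dPW/dt = -4.65 mm/day.
P = E + C − dPW/dt = 2.4 + (5.41) − (-4.65) = 12.5 mm/day.

P ≈ 12.5 mm/day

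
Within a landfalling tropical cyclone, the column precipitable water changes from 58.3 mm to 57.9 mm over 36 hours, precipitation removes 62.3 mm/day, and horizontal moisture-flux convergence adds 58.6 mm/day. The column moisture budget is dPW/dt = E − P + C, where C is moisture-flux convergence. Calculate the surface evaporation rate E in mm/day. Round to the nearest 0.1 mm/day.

dPW/dt = (57.9 − 58.3) mm / (36/24 day) = -0.267 mm/day.
E = dPW/dt + P − C = (-0.267) + 62.3 − (58.6) = 3.4 mm/day.

E ≈ 3.4 mm/day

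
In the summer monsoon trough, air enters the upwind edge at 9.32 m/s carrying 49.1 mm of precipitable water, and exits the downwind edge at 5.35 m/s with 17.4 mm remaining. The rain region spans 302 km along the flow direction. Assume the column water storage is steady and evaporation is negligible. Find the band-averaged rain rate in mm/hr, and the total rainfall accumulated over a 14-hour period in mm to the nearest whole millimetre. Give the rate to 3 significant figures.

R ≈ 4.35 mm/hr; total ≈ 61 mm

Column moisture flux per unit crosswind length is F = V × PW.
Inflow: F_in = 9.32 × 49.1 = 457.612 mm·m/s
Outflow: F_out = 5.35 × 17.4 = 93.09 mm·m/s
Steady-state rate R = (F_in − F_out)/L = (457.612 − 93.09) / 302000 m = 1.207e-03 mm/s.
R = 1.207e-03 × 3600 = 4.35 mm/hr.
Over 14 h: total = 4.35 × 14 = 60.9 ≈ 61 mm.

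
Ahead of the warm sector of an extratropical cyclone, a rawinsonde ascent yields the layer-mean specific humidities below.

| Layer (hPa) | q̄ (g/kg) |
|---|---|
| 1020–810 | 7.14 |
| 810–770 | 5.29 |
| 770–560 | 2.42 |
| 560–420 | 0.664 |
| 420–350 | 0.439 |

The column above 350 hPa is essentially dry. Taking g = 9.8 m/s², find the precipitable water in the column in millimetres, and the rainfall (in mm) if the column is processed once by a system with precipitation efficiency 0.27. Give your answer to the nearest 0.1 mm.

Precipitable water is the column-integrated vapour mass per unit area: PW = (1/g) Σ q̄ Δp, with q in kg/kg and Δp in Pa (1 kg/m² of water = 1 mm).
Layer 1020–810 hPa: Δp = 210 hPa = 21000 Pa, q̄ = 0.00714 kg/kg → 0.00714 × 21000 / 9.8 = 15.30 mm
Layer 810–770 hPa: Δp = 40 hPa = 4000 Pa, q̄ = 0.00529 kg/kg → 0.00529 × 4000 / 9.8 = 2.16 mm
Layer 770–560 hPa: Δp = 210 hPa = 21000 Pa, q̄ = 0.00242 kg/kg → 0.00242 × 21000 / 9.8 = 5.19 mm
Layer 560–420 hPa: Δp = 140 hPa = 14000 Pa, q̄ = 0.000664 kg/kg → 0.000664 × 14000 / 9.8 = 0.95 mm
Layer 420–350 hPa: Δp = 70 hPa = 7000 Pa, q̄ = 0.000439 kg/kg → 0.000439 × 7000 / 9.8 = 0.31 mm
PW = 15.30 + 2.16 + 5.19 + 0.95 + 0.31 = 23.91 ≈ 23.9 mm.
Rainfall = ε × PW = 0.27 × 23.9 = 6.5 mm.

PW ≈ 23.9 mm; rainfall ≈ 6.5 mm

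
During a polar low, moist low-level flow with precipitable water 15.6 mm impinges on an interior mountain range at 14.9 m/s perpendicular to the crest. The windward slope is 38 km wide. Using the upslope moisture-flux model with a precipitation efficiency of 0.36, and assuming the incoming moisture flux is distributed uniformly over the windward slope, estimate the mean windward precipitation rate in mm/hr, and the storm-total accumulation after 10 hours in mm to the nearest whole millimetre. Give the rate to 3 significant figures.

R ≈ 7.93 mm/hr; total ≈ 79 mm

Incoming column moisture flux per unit ridge length: F = V × PW = 14.9 × 15.6 = 232.44 mm·m/s.
Spread over the 38 km slope with efficiency ε = 0.36: R = ε·F/W = 0.36 × 232.44 / 38000 m = 2.202e-03 mm/s.
R = 2.202e-03 × 3600 = 7.93 mm/hr.
Over 10 h: total = 7.93 × 10 = 79.3 ≈ 79 mm.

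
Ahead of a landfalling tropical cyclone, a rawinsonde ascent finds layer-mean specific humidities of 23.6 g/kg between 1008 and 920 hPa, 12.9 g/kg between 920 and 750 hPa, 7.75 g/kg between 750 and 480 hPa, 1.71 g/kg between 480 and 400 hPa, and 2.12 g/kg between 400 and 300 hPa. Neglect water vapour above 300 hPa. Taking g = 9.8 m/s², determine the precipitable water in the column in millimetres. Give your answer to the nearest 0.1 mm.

PW ≈ 68.5 mm

Precipitable water is the column-integrated vapour mass per unit area: PW = (1/g) Σ q̄ Δp, with q in kg/kg and Δp in Pa (1 kg/m² of water = 1 mm).
Layer 1008–920 hPa: Δp = 88 hPa = 8800 Pa, q̄ = 0.0236 kg/kg → 0.0236 × 8800 / 9.8 = 21.19 mm
Layer 920–750 hPa: Δp = 170 hPa = 17000 Pa, q̄ = 0.0129 kg/kg → 0.0129 × 17000 / 9.8 = 22.38 mm
Layer 750–480 hPa: Δp = 270 hPa = 27000 Pa, q̄ = 0.00775 kg/kg → 0.00775 × 27000 / 9.8 = 21.35 mm
Layer 480–400 hPa: Δp = 80 hPa = 8000 Pa, q̄ = 0.00171 kg/kg → 0.00171 × 8000 / 9.8 = 1.40 mm
Layer 400–300 hPa: Δp = 100 hPa = 10000 Pa, q̄ = 0.00212 kg/kg → 0.00212 × 10000 / 9.8 = 2.16 mm
PW = 21.19 + 22.38 + 21.35 + 1.40 + 2.16 = 68.48 ≈ 68.5 mm.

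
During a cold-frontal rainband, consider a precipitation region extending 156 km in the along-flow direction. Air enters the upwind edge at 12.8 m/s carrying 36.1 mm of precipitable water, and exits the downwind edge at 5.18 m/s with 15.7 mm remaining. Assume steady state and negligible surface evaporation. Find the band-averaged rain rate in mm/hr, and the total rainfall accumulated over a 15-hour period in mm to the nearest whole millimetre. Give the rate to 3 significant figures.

Column moisture flux per unit crosswind length is F = V × PW.
Inflow: F_in = 12.8 × 36.1 = 462.08 mm·m/s
Outflow: F_out = 5.18 × 15.7 = 81.326 mm·m/s
Steady-state rate R = (F_in − F_out)/L = (462.08 − 81.326) / 156000 m = 2.441e-03 mm/s.
R = 2.441e-03 × 3600 = 8.79 mm/hr.
Over 15 h: total = 8.79 × 15 = 131.85 ≈ 132 mm.

R ≈ 8.79 mm/hr; total ≈ 132 mm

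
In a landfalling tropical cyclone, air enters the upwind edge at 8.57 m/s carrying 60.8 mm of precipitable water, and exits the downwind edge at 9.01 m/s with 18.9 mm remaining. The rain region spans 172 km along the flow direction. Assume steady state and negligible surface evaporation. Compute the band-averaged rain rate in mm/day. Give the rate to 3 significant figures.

Column moisture flux per unit crosswind length is F = V × PW.
Inflow: F_in = 8.57 × 60.8 = 521.056 mm·m/s
Outflow: F_out = 9.01 × 18.9 = 170.289 mm·m/s
Steady-state rate R = (F_in − F_out)/L = (521.056 − 170.289) / 172000 m = 2.039e-03 mm/s.
R = 2.039e-03 × 3600 × 24 = 176 mm/day.

R ≈ 176 mm/day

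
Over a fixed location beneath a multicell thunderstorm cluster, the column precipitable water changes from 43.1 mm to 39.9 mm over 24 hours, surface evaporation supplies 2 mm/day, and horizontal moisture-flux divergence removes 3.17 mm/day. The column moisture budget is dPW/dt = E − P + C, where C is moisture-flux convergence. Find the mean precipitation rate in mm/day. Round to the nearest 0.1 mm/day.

P ≈ 2.0 mm/day

dPW/dt = (39.9 − 43.1) mm / (24/24 day) = -3.200 mm/day.
P = E + C − dPW/dt = 2 + (-3.17) − (-3.200) = 2.0 mm/day.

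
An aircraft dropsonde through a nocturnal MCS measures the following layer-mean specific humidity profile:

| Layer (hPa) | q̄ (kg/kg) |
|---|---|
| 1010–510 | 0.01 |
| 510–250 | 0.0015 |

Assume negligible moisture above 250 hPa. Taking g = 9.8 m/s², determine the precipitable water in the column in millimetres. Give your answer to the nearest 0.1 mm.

Precipitable water is the column-integrated vapour mass per unit area: PW = (1/g) Σ q̄ Δp, with q in kg/kg and Δp in Pa (1 kg/m² of water = 1 mm).
Layer 1010–510 hPa: Δp = 500 hPa = 50000 Pa, q̄ = 0.01 kg/kg → 0.01 × 50000 / 9.8 = 51.02 mm
Layer 510–250 hPa: Δp = 260 hPa = 26000 Pa, q̄ = 0.0015 kg/kg → 0.0015 × 26000 / 9.8 = 3.98 mm
PW = 51.02 + 3.98 = 55.00 ≈ 55.0 mm.

PW ≈ 55.0 mm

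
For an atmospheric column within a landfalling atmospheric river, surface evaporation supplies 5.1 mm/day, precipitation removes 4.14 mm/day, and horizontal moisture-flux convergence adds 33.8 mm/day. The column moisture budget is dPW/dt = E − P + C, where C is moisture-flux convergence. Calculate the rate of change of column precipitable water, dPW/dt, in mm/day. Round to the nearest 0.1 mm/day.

dPW/dt = E − P + C = 5.1 − 4.14 + (33.8) = 34.8 mm/day.

dPW/dt ≈ 34.8 mm/day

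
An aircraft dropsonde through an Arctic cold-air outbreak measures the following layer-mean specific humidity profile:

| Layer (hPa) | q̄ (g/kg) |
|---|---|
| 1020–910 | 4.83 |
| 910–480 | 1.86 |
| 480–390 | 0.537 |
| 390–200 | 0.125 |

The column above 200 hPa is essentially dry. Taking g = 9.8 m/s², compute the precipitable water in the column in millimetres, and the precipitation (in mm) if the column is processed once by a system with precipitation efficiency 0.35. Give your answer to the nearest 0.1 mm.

PW ≈ 14.3 mm; precipitation ≈ 5.0 mm

Precipitable water is the column-integrated vapour mass per unit area: PW = (1/g) Σ q̄ Δp, with q in kg/kg and Δp in Pa (1 kg/m² of water = 1 mm).
Layer 1020–910 hPa: Δp = 110 hPa = 11000 Pa, q̄ = 0.00483 kg/kg → 0.00483 × 11000 / 9.8 = 5.42 mm
Layer 910–480 hPa: Δp = 430 hPa = 43000 Pa, q̄ = 0.00186 kg/kg → 0.00186 × 43000 / 9.8 = 8.16 mm
Layer 480–390 hPa: Δp = 90 hPa = 9000 Pa, q̄ = 0.000537 kg/kg → 0.000537 × 9000 / 9.8 = 0.49 mm
Layer 390–200 hPa: Δp = 190 hPa = 19000 Pa, q̄ = 0.000125 kg/kg → 0.000125 × 19000 / 9.8 = 0.24 mm
PW = 5.42 + 8.16 + 0.49 + 0.24 = 14.31 ≈ 14.3 mm.
Precipitation = ε × PW = 0.35 × 14.3 = 5.0 mm.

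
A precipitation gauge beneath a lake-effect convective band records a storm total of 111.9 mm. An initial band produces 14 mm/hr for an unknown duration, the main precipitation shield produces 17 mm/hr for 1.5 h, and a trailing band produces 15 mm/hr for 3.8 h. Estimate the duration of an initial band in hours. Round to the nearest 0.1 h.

Known phases: 17 × 1.5 + 15 × 3.8 = 25.5 + 57 = 82.5 mm.
Remaining depth = 111.9 − 82.5 = 29.4 mm.
Duration = 29.4 / 14 = 2.1 h.

duration ≈ 2.1 h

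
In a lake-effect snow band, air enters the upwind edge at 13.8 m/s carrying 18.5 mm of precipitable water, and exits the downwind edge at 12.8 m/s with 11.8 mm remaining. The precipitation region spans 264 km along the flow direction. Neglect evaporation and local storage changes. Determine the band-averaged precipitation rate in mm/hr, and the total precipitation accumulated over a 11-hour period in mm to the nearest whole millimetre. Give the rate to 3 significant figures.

Column moisture flux per unit crosswind length is F = V × PW.
Inflow: F_in = 13.8 × 18.5 = 255.3 mm·m/s
Outflow: F_out = 12.8 × 11.8 = 151.04 mm·m/s
Steady-state rate R = (F_in − F_out)/L = (255.3 − 151.04) / 264000 m = 3.949e-04 mm/s.
R = 3.949e-04 × 3600 = 1.42 mm/hr.
Over 11 h: total = 1.42 × 11 = 15.62 ≈ 16 mm.

R ≈ 1.42 mm/hr; total ≈ 16 mm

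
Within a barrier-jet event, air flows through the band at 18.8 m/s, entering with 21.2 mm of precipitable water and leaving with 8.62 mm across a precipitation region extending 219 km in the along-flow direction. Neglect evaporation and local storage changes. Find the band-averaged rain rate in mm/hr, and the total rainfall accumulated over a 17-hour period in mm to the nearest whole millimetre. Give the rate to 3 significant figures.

Column moisture flux per unit crosswind length is F = V × PW.
Inflow: F_in = 18.8 × 21.2 = 398.56 mm·m/s
Outflow: F_out = 18.8 × 8.62 = 162.056 mm·m/s
Steady-state rate R = (F_in − F_out)/L = (398.56 − 162.056) / 219000 m = 1.080e-03 mm/s.
R = 1.080e-03 × 3600 = 3.89 mm/hr.
Over 17 h: total = 3.89 × 17 = 66.13 ≈ 66 mm.

R ≈ 3.89 mm/hr; total ≈ 66 mm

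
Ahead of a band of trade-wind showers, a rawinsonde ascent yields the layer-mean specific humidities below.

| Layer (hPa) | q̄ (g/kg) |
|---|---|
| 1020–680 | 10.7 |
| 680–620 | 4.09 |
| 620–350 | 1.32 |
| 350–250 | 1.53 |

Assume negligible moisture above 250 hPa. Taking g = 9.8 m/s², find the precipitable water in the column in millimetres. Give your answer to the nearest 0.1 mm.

Precipitable water is the column-integrated vapour mass per unit area: PW = (1/g) Σ q̄ Δp, with q in kg/kg and Δp in Pa (1 kg/m² of water = 1 mm).
Layer 1020–680 hPa: Δp = 340 hPa = 34000 Pa, q̄ = 0.0107 kg/kg → 0.0107 × 34000 / 9.8 = 37.12 mm
Layer 680–620 hPa: Δp = 60 hPa = 6000 Pa, q̄ = 0.00409 kg/kg → 0.00409 × 6000 / 9.8 = 2.50 mm
Layer 620–350 hPa: Δp = 270 hPa = 27000 Pa, q̄ = 0.00132 kg/kg → 0.00132 × 27000 / 9.8 = 3.64 mm
Layer 350–250 hPa: Δp = 100 hPa = 10000 Pa, q̄ = 0.00153 kg/kg → 0.00153 × 10000 / 9.8 = 1.56 mm
PW = 37.12 + 2.50 + 3.64 + 1.56 = 44.82 ≈ 44.8 mm.

PW ≈ 44.8 mm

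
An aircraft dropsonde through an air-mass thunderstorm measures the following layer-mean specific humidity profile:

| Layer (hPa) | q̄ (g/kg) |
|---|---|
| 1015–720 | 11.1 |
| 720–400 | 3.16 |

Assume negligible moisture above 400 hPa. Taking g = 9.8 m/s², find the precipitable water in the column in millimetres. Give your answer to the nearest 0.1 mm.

Precipitable water is the column-integrated vapour mass per unit area: PW = (1/g) Σ q̄ Δp, with q in kg/kg and Δp in Pa (1 kg/m² of water = 1 mm).
Layer 1015–720 hPa: Δp = 295 hPa = 29500 Pa, q̄ = 0.0111 kg/kg → 0.0111 × 29500 / 9.8 = 33.41 mm
Layer 720–400 hPa: Δp = 320 hPa = 32000 Pa, q̄ = 0.00316 kg/kg → 0.00316 × 32000 / 9.8 = 10.32 mm
PW = 33.41 + 10.32 = 43.73 ≈ 43.7 mm.

PW ≈ 43.7 mm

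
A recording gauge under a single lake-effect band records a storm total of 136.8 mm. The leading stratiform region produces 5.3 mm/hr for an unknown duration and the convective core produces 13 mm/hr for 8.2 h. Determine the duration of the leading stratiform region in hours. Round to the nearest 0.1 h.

Known phases: 13 × 8.2 = 106.6 mm.
Remaining depth = 136.8 − 106.6 = 30.2 mm.
Duration = 30.2 / 5.3 = 5.7 h.

duration ≈ 5.7 h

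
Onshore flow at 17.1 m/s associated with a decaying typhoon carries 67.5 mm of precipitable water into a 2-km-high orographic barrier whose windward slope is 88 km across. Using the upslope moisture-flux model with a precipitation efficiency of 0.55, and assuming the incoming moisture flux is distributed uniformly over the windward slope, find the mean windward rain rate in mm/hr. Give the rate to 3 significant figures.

Incoming column moisture flux per unit ridge length: F = V × PW = 17.1 × 67.5 = 1154.25 mm·m/s.
Spread over the 88 km slope with efficiency ε = 0.55: R = ε·F/W = 0.55 × 1154.25 / 88000 m = 7.214e-03 mm/s.
R = 7.214e-03 × 3600 = 26.0 mm/hr.

R ≈ 26.0 mm/hr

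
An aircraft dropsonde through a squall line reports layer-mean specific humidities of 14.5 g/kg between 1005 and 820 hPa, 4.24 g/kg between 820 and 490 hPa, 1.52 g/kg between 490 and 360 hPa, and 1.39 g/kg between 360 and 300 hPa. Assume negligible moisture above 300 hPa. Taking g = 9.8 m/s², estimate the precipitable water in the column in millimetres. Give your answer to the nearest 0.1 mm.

Precipitable water is the column-integrated vapour mass per unit area: PW = (1/g) Σ q̄ Δp, with q in kg/kg and Δp in Pa (1 kg/m² of water = 1 mm).
Layer 1005–820 hPa: Δp = 185 hPa = 18500 Pa, q̄ = 0.0145 kg/kg → 0.0145 × 18500 / 9.8 = 27.37 mm
Layer 820–490 hPa: Δp = 330 hPa = 33000 Pa, q̄ = 0.00424 kg/kg → 0.00424 × 33000 / 9.8 = 14.28 mm
Layer 490–360 hPa: Δp = 130 hPa = 13000 Pa, q̄ = 0.00152 kg/kg → 0.00152 × 13000 / 9.8 = 2.02 mm
Layer 360–300 hPa: Δp = 60 hPa = 6000 Pa, q̄ = 0.00139 kg/kg → 0.00139 × 6000 / 9.8 = 0.85 mm
PW = 27.37 + 14.28 + 2.02 + 0.85 = 44.52 ≈ 44.5 mm.

PW ≈ 44.5 mm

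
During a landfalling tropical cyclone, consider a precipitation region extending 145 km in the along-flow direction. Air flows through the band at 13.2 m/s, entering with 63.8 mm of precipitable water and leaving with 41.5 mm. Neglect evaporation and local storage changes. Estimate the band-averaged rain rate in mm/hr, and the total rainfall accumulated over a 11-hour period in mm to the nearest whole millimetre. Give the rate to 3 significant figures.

R ≈ 7.31 mm/hr; total ≈ 80 mm

Column moisture flux per unit crosswind length is F = V × PW.
Inflow: F_in = 13.2 × 63.8 = 842.16 mm·m/s
Outflow: F_out = 13.2 × 41.5 = 547.8 mm·m/s
Steady-state rate R = (F_in − F_out)/L = (842.16 − 547.8) / 145000 m = 2.030e-03 mm/s.
R = 2.030e-03 × 3600 = 7.31 mm/hr.
Over 11 h: total = 7.31 × 11 = 80.41 ≈ 80 mm.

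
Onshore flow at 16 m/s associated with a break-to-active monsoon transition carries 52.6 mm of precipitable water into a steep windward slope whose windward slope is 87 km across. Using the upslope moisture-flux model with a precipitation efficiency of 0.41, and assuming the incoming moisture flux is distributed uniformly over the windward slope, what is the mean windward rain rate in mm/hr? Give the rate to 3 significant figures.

Incoming column moisture flux per unit ridge length: F = V × PW = 16 × 52.6 = 841.6 mm·m/s.
Spread over the 87 km slope with efficiency ε = 0.41: R = ε·F/W = 0.41 × 841.6 / 87000 m = 3.966e-03 mm/s.
R = 3.966e-03 × 3600 = 14.3 mm/hr.

R ≈ 14.3 mm/hr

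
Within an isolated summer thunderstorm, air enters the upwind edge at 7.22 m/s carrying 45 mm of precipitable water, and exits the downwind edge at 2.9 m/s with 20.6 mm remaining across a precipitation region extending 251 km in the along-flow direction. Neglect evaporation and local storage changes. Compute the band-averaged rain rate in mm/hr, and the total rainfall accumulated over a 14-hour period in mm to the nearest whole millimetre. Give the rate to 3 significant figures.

Column moisture flux per unit crosswind length is F = V × PW.
Inflow: F_in = 7.22 × 45 = 324.9 mm·m/s
Outflow: F_out = 2.9 × 20.6 = 59.74 mm·m/s
Steady-state rate R = (F_in − F_out)/L = (324.9 − 59.74) / 251000 m = 1.056e-03 mm/s.
R = 1.056e-03 × 3600 = 3.80 mm/hr.
Over 14 h: total = 3.80 × 14 = 53.2 ≈ 53 mm.

R ≈ 3.80 mm/hr; total ≈ 53 mm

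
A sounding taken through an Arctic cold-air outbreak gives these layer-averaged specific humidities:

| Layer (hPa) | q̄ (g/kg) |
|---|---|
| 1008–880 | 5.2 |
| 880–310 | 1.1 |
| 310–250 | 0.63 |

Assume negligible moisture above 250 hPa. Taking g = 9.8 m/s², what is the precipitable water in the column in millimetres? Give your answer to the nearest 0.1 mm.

Precipitable water is the column-integrated vapour mass per unit area: PW = (1/g) Σ q̄ Δp, with q in kg/kg and Δp in Pa (1 kg/m² of water = 1 mm).
Layer 1008–880 hPa: Δp = 128 hPa = 12800 Pa, q̄ = 0.0052 kg/kg → 0.0052 × 12800 / 9.8 = 6.79 mm
Layer 880–310 hPa: Δp = 570 hPa = 57000 Pa, q̄ = 0.0011 kg/kg → 0.0011 × 57000 / 9.8 = 6.40 mm
Layer 310–250 hPa: Δp = 60 hPa = 6000 Pa, q̄ = 0.00063 kg/kg → 0.00063 × 6000 / 9.8 = 0.39 mm
PW = 6.79 + 6.40 + 0.39 = 13.58 ≈ 13.6 mm.

PW ≈ 13.6 mm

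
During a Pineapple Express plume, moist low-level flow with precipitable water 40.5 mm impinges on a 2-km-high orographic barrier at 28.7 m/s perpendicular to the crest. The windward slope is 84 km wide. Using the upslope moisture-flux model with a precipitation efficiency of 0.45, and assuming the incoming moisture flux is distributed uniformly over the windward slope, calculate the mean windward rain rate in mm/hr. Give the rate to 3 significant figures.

Incoming column moisture flux per unit ridge length: F = V × PW = 28.7 × 40.5 = 1162.35 mm·m/s.
Spread over the 84 km slope with efficiency ε = 0.45: R = ε·F/W = 0.45 × 1162.35 / 84000 m = 6.227e-03 mm/s.
R = 6.227e-03 × 3600 = 22.4 mm/hr.

R ≈ 22.4 mm/hr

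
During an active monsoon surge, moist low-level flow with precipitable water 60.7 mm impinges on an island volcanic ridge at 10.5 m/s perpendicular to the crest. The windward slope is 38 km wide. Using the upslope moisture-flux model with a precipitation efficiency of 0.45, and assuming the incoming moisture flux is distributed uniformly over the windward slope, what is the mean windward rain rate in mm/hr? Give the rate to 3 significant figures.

R ≈ 27.2 mm/hr

Incoming column moisture flux per unit ridge length: F = V × PW = 10.5 × 60.7 = 637.35 mm·m/s.
Spread over the 38 km slope with efficiency ε = 0.45: R = ε·F/W = 0.45 × 637.35 / 38000 m = 7.548e-03 mm/s.
R = 7.548e-03 × 3600 = 27.2 mm/hr.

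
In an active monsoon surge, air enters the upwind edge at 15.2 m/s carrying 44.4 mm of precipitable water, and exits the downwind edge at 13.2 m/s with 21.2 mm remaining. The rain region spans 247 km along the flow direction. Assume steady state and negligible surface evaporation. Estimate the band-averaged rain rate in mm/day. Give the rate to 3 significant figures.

Column moisture flux per unit crosswind length is F = V × PW.
Inflow: F_in = 15.2 × 44.4 = 674.88 mm·m/s
Outflow: F_out = 13.2 × 21.2 = 279.84 mm·m/s
Steady-state rate R = (F_in − F_out)/L = (674.88 − 279.84) / 247000 m = 1.599e-03 mm/s.
R = 1.599e-03 × 3600 × 24 = 138 mm/day.

R ≈ 138 mm/day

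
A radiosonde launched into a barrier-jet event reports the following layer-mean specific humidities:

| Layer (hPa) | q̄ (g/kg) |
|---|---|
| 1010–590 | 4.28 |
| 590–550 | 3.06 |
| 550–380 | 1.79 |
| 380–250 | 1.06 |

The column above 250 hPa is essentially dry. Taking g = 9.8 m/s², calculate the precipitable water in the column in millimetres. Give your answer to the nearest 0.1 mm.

Precipitable water is the column-integrated vapour mass per unit area: PW = (1/g) Σ q̄ Δp, with q in kg/kg and Δp in Pa (1 kg/m² of water = 1 mm).
Layer 1010–590 hPa: Δp = 420 hPa = 42000 Pa, q̄ = 0.00428 kg/kg → 0.00428 × 42000 / 9.8 = 18.34 mm
Layer 590–550 hPa: Δp = 40 hPa = 4000 Pa, q̄ = 0.00306 kg/kg → 0.00306 × 4000 / 9.8 = 1.25 mm
Layer 550–380 hPa: Δp = 170 hPa = 17000 Pa, q̄ = 0.00179 kg/kg → 0.00179 × 17000 / 9.8 = 3.11 mm
Layer 380–250 hPa: Δp = 130 hPa = 13000 Pa, q̄ = 0.00106 kg/kg → 0.00106 × 13000 / 9.8 = 1.41 mm
PW = 18.34 + 1.25 + 3.11 + 1.41 = 24.11 ≈ 24.1 mm.

PW ≈ 24.1 mm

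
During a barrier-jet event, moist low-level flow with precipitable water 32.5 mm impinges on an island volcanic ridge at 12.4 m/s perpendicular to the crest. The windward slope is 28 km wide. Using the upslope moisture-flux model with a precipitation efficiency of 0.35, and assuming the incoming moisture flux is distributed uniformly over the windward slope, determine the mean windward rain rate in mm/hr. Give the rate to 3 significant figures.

Incoming column moisture flux per unit ridge length: F = V × PW = 12.4 × 32.5 = 403 mm·m/s.
Spread over the 28 km slope with efficiency ε = 0.35: R = ε·F/W = 0.35 × 403 / 28000 m = 5.037e-03 mm/s.
R = 5.037e-03 × 3600 = 18.1 mm/hr.

R ≈ 18.1 mm/hr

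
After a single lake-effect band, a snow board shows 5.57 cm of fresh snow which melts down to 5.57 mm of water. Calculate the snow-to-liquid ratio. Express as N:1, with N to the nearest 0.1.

Ratio = snow depth / SWE = 55.7 mm / 5.57 mm = 10.0, i.e. 10.0:1.

ratio ≈ 10.0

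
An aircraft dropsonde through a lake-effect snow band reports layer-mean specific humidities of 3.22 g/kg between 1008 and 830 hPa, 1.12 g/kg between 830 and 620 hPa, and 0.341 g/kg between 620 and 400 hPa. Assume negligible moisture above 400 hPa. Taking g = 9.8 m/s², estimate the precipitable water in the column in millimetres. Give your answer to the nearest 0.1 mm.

Precipitable water is the column-integrated vapour mass per unit area: PW = (1/g) Σ q̄ Δp, with q in kg/kg and Δp in Pa (1 kg/m² of water = 1 mm).
Layer 1008–830 hPa: Δp = 178 hPa = 17800 Pa, q̄ = 0.00322 kg/kg → 0.00322 × 17800 / 9.8 = 5.85 mm
Layer 830–620 hPa: Δp = 210 hPa = 21000 Pa, q̄ = 0.00112 kg/kg → 0.00112 × 21000 / 9.8 = 2.40 mm
Layer 620–400 hPa: Δp = 220 hPa = 22000 Pa, q̄ = 0.000341 kg/kg → 0.000341 × 22000 / 9.8 = 0.77 mm
PW = 5.85 + 2.40 + 0.77 = 9.02 ≈ 9.0 mm.

PW ≈ 9.0 mm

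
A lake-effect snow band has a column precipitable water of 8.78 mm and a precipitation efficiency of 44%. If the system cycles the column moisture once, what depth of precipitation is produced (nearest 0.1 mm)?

precipitation ≈ 3.9 mm

Precipitation = ε × PW = 0.44 × 8.78 = 3.9 mm.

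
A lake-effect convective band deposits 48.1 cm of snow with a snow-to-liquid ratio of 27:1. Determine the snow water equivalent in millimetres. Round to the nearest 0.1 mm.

SWE = snow depth / ratio = 48.1 cm / 27 = 1.781 cm = 17.8 mm.

SWE ≈ 17.8 mm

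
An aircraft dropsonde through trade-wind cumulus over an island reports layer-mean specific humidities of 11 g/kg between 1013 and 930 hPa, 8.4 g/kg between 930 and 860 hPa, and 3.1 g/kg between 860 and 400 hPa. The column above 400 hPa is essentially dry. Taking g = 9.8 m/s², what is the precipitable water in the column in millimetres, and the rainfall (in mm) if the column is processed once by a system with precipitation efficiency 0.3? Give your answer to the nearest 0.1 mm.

PW ≈ 29.9 mm; rainfall ≈ 9.0 mm

Precipitable water is the column-integrated vapour mass per unit area: PW = (1/g) Σ q̄ Δp, with q in kg/kg and Δp in Pa (1 kg/m² of water = 1 mm).
Layer 1013–930 hPa: Δp = 83 hPa = 8300 Pa, q̄ = 0.011 kg/kg → 0.011 × 8300 / 9.8 = 9.32 mm
Layer 930–860 hPa: Δp = 70 hPa = 7000 Pa, q̄ = 0.0084 kg/kg → 0.0084 × 7000 / 9.8 = 6.00 mm
Layer 860–400 hPa: Δp = 460 hPa = 46000 Pa, q̄ = 0.0031 kg/kg → 0.0031 × 46000 / 9.8 = 14.55 mm
PW = 9.32 + 6.00 + 14.55 = 29.87 ≈ 29.9 mm.
Rainfall = ε × PW = 0.3 × 29.9 = 9.0 mm.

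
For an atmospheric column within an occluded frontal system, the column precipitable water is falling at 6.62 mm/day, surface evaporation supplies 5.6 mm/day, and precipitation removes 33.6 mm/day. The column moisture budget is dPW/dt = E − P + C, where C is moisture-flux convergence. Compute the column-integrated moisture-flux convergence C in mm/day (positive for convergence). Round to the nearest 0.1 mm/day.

C ≈ 21.4 mm/day

dPW/dt = -6.62 mm/day.
C = dPW/dt − E + P = (-6.62) − 5.6 + 33.6 = 21.4 mm/day.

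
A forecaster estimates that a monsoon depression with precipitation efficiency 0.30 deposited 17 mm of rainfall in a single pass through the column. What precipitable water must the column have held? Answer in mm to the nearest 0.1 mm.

PW ≈ 56.7 mm

PW = rainfall / ε = 17 / 0.30 = 56.7 mm.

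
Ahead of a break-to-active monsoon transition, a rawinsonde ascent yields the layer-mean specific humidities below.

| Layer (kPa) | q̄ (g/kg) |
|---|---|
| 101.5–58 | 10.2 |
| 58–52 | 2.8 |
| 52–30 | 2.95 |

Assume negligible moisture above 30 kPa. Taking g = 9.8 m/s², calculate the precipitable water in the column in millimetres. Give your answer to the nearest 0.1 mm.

Precipitable water is the column-integrated vapour mass per unit area: PW = (1/g) Σ q̄ Δp, with q in kg/kg and Δp in Pa (1 kg/m² of water = 1 mm).
Layer 101.5–58 kPa: Δp = 435 hPa = 43500 Pa, q̄ = 0.0102 kg/kg → 0.0102 × 43500 / 9.8 = 45.28 mm
Layer 58–52 kPa: Δp = 60 hPa = 6000 Pa, q̄ = 0.0028 kg/kg → 0.0028 × 6000 / 9.8 = 1.71 mm
Layer 52–30 kPa: Δp = 220 hPa = 22000 Pa, q̄ = 0.00295 kg/kg → 0.00295 × 22000 / 9.8 = 6.62 mm
PW = 45.28 + 1.71 + 6.62 = 53.61 ≈ 53.6 mm.

PW ≈ 53.6 mm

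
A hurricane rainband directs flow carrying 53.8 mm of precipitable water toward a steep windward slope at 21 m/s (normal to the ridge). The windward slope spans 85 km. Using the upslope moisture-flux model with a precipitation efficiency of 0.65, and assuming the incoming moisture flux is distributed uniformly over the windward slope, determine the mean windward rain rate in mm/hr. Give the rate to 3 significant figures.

R ≈ 31.1 mm/hr

Incoming column moisture flux per unit ridge length: F = V × PW = 21 × 53.8 = 1129.8 mm·m/s.
Spread over the 85 km slope with efficiency ε = 0.65: R = ε·F/W = 0.65 × 1129.8 / 85000 m = 8.640e-03 mm/s.
R = 8.640e-03 × 3600 = 31.1 mm/hr.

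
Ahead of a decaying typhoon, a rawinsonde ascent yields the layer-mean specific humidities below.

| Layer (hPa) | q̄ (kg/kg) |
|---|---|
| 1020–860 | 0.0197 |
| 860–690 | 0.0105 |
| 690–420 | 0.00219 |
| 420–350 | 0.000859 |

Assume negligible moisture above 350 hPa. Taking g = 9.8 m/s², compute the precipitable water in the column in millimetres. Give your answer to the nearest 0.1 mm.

PW ≈ 57.0 mm

Precipitable water is the column-integrated vapour mass per unit area: PW = (1/g) Σ q̄ Δp, with q in kg/kg and Δp in Pa (1 kg/m² of water = 1 mm).
Layer 1020–860 hPa: Δp = 160 hPa = 16000 Pa, q̄ = 0.0197 kg/kg → 0.0197 × 16000 / 9.8 = 32.16 mm
Layer 860–690 hPa: Δp = 170 hPa = 17000 Pa, q̄ = 0.0105 kg/kg → 0.0105 × 17000 / 9.8 = 18.21 mm
Layer 690–420 hPa: Δp = 270 hPa = 27000 Pa, q̄ = 0.00219 kg/kg → 0.00219 × 27000 / 9.8 = 6.03 mm
Layer 420–350 hPa: Δp = 70 hPa = 7000 Pa, q̄ = 0.000859 kg/kg → 0.000859 × 7000 / 9.8 = 0.61 mm
PW = 32.16 + 18.21 + 6.03 + 0.61 = 57.01 ≈ 57.0 mm.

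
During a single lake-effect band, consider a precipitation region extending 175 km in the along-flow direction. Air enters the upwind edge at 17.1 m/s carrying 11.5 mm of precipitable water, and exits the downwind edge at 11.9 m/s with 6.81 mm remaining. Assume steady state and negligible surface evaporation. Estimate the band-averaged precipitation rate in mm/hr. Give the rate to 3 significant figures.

R ≈ 2.38 mm/hr

Column moisture flux per unit crosswind length is F = V × PW.
Inflow: F_in = 17.1 × 11.5 = 196.65 mm·m/s
Outflow: F_out = 11.9 × 6.81 = 81.039 mm·m/s
Steady-state rate R = (F_in − F_out)/L = (196.65 − 81.039) / 175000 m = 6.606e-04 mm/s.
R = 6.606e-04 × 3600 = 2.38 mm/hr.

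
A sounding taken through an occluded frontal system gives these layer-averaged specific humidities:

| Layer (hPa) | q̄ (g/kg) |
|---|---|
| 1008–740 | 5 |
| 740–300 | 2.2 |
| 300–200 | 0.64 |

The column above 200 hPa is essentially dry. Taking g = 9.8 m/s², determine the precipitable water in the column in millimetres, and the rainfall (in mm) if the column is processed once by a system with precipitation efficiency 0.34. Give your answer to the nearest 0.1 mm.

PW ≈ 24.2 mm; rainfall ≈ 8.2 mm

Precipitable water is the column-integrated vapour mass per unit area: PW = (1/g) Σ q̄ Δp, with q in kg/kg and Δp in Pa (1 kg/m² of water = 1 mm).
Layer 1008–740 hPa: Δp = 268 hPa = 26800 Pa, q̄ = 0.005 kg/kg → 0.005 × 26800 / 9.8 = 13.67 mm
Layer 740–300 hPa: Δp = 440 hPa = 44000 Pa, q̄ = 0.0022 kg/kg → 0.0022 × 44000 / 9.8 = 9.88 mm
Layer 300–200 hPa: Δp = 100 hPa = 10000 Pa, q̄ = 0.00064 kg/kg → 0.00064 × 10000 / 9.8 = 0.65 mm
PW = 13.67 + 9.88 + 0.65 = 24.20 ≈ 24.2 mm.
Rainfall = ε × PW = 0.34 × 24.2 = 8.2 mm.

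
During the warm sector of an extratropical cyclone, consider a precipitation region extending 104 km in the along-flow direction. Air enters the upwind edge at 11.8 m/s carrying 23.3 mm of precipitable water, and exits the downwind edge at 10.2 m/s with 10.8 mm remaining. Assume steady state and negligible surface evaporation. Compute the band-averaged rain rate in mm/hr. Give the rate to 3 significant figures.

Column moisture flux per unit crosswind length is F = V × PW.
Inflow: F_in = 11.8 × 23.3 = 274.94 mm·m/s
Outflow: F_out = 10.2 × 10.8 = 110.16 mm·m/s
Steady-state rate R = (F_in − F_out)/L = (274.94 − 110.16) / 104000 m = 1.584e-03 mm/s.
R = 1.584e-03 × 3600 = 5.70 mm/hr.

R ≈ 5.70 mm/hr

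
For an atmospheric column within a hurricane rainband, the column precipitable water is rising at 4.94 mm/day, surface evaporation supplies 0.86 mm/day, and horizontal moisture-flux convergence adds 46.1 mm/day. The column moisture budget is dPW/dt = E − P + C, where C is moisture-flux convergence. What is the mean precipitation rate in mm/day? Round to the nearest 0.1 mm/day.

P ≈ 42.0 mm/day

dPW/dt = +4.94 mm/day.
P = E + C − dPW/dt = 0.86 + (46.1) − (+4.94) = 42.0 mm/day.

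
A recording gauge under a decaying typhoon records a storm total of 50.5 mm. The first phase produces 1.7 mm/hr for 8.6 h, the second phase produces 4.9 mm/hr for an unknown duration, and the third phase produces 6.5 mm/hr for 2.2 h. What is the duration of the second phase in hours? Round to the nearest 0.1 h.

duration ≈ 4.4 h

Known phases: 1.7 × 8.6 + 6.5 × 2.2 = 14.62 + 14.3 = 28.92 mm.
Remaining depth = 50.5 − 28.92 = 21.58 mm.
Duration = 21.58 / 4.9 = 4.4 h.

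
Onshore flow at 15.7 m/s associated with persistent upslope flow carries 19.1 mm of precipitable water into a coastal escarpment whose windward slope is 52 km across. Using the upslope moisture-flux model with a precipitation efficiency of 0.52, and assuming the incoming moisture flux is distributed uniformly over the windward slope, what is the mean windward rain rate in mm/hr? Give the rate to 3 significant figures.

R ≈ 10.8 mm/hr

Incoming column moisture flux per unit ridge length: F = V × PW = 15.7 × 19.1 = 299.87 mm·m/s.
Spread over the 52 km slope with efficiency ε = 0.52: R = ε·F/W = 0.52 × 299.87 / 52000 m = 2.999e-03 mm/s.
R = 2.999e-03 × 3600 = 10.8 mm/hr.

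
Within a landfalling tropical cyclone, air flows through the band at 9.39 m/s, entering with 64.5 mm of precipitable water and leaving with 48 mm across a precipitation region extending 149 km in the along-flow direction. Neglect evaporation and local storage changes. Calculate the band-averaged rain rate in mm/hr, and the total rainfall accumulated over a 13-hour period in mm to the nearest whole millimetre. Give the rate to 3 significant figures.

Column moisture flux per unit crosswind length is F = V × PW.
Inflow: F_in = 9.39 × 64.5 = 605.655 mm·m/s
Outflow: F_out = 9.39 × 48 = 450.72 mm·m/s
Steady-state rate R = (F_in − F_out)/L = (605.655 − 450.72) / 149000 m = 1.040e-03 mm/s.
R = 1.040e-03 × 3600 = 3.74 mm/hr.
Over 13 h: total = 3.74 × 13 = 48.62 ≈ 49 mm.

R ≈ 3.74 mm/hr; total ≈ 49 mm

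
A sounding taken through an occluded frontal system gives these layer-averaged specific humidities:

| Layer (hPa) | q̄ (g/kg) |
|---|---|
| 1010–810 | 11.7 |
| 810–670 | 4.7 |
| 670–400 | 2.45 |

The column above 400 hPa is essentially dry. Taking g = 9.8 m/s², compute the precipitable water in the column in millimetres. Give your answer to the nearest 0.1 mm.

PW ≈ 37.3 mm

Precipitable water is the column-integrated vapour mass per unit area: PW = (1/g) Σ q̄ Δp, with q in kg/kg and Δp in Pa (1 kg/m² of water = 1 mm).
Layer 1010–810 hPa: Δp = 200 hPa = 20000 Pa, q̄ = 0.0117 kg/kg → 0.0117 × 20000 / 9.8 = 23.88 mm
Layer 810–670 hPa: Δp = 140 hPa = 14000 Pa, q̄ = 0.0047 kg/kg → 0.0047 × 14000 / 9.8 = 6.71 mm
Layer 670–400 hPa: Δp = 270 hPa = 27000 Pa, q̄ = 0.00245 kg/kg → 0.00245 × 27000 / 9.8 = 6.75 mm
PW = 23.88 + 6.71 + 6.75 = 37.34 ≈ 37.3 mm.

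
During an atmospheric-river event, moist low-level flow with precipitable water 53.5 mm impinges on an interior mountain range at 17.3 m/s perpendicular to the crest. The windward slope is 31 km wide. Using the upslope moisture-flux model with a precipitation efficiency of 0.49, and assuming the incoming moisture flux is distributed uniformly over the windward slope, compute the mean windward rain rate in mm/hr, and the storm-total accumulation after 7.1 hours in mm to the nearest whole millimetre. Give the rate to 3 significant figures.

R ≈ 52.7 mm/hr; total ≈ 374 mm

Incoming column moisture flux per unit ridge length: F = V × PW = 17.3 × 53.5 = 925.55 mm·m/s.
Spread over the 31 km slope with efficiency ε = 0.49: R = ε·F/W = 0.49 × 925.55 / 31000 m = 1.463e-02 mm/s.
R = 1.463e-02 × 3600 = 52.7 mm/hr.
Over 7.1 h: total = 52.7 × 7.1 = 374.17 ≈ 374 mm.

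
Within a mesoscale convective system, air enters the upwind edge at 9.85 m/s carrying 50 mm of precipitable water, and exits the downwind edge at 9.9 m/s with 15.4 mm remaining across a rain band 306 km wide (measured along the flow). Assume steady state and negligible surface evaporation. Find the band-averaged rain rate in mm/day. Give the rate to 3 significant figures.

Column moisture flux per unit crosswind length is F = V × PW.
Inflow: F_in = 9.85 × 50 = 492.5 mm·m/s
Outflow: F_out = 9.9 × 15.4 = 152.46 mm·m/s
Steady-state rate R = (F_in − F_out)/L = (492.5 − 152.46) / 306000 m = 1.111e-03 mm/s.
R = 1.111e-03 × 3600 × 24 = 96.0 mm/day.

R ≈ 96.0 mm/day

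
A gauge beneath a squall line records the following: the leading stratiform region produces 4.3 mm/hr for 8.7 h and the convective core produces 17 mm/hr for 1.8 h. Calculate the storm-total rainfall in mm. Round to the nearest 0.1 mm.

Total = Σ Rᵢ Δtᵢ = 4.3 × 8.7 + 17 × 1.8
      = 37.41 + 30.6 = 68.0 mm.

total ≈ 68.0 mm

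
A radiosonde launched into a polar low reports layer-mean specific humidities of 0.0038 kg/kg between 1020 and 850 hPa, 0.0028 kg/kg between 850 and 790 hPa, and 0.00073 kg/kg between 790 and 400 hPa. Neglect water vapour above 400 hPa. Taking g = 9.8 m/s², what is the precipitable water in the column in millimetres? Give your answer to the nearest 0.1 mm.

PW ≈ 11.2 mm

Precipitable water is the column-integrated vapour mass per unit area: PW = (1/g) Σ q̄ Δp, with q in kg/kg and Δp in Pa (1 kg/m² of water = 1 mm).
Layer 1020–850 hPa: Δp = 170 hPa = 17000 Pa, q̄ = 0.0038 kg/kg → 0.0038 × 17000 / 9.8 = 6.59 mm
Layer 850–790 hPa: Δp = 60 hPa = 6000 Pa, q̄ = 0.0028 kg/kg → 0.0028 × 6000 / 9.8 = 1.71 mm
Layer 790–400 hPa: Δp = 390 hPa = 39000 Pa, q̄ = 0.00073 kg/kg → 0.00073 × 39000 / 9.8 = 2.91 mm
PW = 6.59 + 1.71 + 2.91 = 11.21 ≈ 11.2 mm.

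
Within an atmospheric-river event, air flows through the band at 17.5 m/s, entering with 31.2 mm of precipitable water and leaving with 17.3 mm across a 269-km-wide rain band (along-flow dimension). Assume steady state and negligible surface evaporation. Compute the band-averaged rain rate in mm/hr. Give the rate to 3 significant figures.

Column moisture flux per unit crosswind length is F = V × PW.
Inflow: F_in = 17.5 × 31.2 = 546 mm·m/s
Outflow: F_out = 17.5 × 17.3 = 302.75 mm·m/s
Steady-state rate R = (F_in − F_out)/L = (546 − 302.75) / 269000 m = 9.043e-04 mm/s.
R = 9.043e-04 × 3600 = 3.26 mm/hr.

R ≈ 3.26 mm/hr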